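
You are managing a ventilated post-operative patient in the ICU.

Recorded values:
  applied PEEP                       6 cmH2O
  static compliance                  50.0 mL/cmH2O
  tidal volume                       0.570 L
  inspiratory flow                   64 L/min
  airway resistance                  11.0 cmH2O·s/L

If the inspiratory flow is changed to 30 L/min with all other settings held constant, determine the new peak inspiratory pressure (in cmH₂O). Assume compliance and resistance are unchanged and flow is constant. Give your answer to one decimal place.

22.9

Flow: 64 L/min ÷ 60 = 1.0667 L/s.
New flow: 30 L/min ÷ 60 = 0.5 L/s.
PIP = Vt/C + R·V̇ + PEEP (constant-flow equation of motion).
Only the resistive term changes: ΔPIP = R × ΔV̇ = 11.0 × (0.5 − 1.0667) = 11.0 × -0.5667 = -6.234 cmH2O.
Original PIP = 570/50.0 + 11.0×1.0667 + 6 = 29.134 cmH2O; new PIP = 29.134 + (-6.234) = 22.9 cmH2O.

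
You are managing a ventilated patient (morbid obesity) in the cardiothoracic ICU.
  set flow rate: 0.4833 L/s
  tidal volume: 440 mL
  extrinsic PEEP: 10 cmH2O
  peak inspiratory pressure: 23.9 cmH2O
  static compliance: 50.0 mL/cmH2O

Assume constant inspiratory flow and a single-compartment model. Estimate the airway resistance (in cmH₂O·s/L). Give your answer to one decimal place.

10.6

Equation of motion (constant flow): PIP = Vt/C + R·V̇ + PEEP.
R·V̇ = PIP − Vt/C − PEEP = 23.9 − 440/50.0 − 10 = 23.9 − 8.8 − 10 = 5.1 cmH2O.
R = 5.1 / 0.4833 = 10.552 cmH2O·s/L.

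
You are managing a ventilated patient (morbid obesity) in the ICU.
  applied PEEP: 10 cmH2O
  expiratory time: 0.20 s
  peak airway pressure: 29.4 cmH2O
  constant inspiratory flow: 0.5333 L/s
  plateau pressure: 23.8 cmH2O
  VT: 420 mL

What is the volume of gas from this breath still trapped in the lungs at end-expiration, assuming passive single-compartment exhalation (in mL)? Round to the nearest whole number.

R = (PIP − Pplat)/V̇ = (29.4 − 23.8) / 0.5333 = 5.6/0.5333 = 10.501 cmH2O·s/L.
C = Vt/(Pplat − PEEP) = 420.0 / (23.8 − 10) = 420.0/13.8 = 30.435 mL/cmH2O.
τ = R × C = 10.501 × 0.03044 L/cmH2O = 0.3197 s.
Fraction remaining = e^(−Te/τ) = e^(−0.20/0.3197) = 0.5349.
Trapped volume = 420.0 × 0.5349 = 224.66 mL.

225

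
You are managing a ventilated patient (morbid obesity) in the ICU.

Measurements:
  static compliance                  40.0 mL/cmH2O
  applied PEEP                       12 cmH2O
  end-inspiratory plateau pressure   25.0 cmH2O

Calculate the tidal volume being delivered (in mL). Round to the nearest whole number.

520

Vt = Cstat × (Pplat − PEEP) = 40.0 × (25.0 − 12) = 40.0 × 13.0 = 520.0 mL.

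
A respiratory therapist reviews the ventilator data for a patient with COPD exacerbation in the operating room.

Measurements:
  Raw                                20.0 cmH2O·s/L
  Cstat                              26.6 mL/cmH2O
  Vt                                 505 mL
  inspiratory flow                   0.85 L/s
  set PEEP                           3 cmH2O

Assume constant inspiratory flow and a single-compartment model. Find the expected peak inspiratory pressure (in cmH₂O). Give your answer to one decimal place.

Equation of motion (constant flow): PIP = Vt/C + R·V̇ + PEEP.
PIP = 505/26.6 + 20.0×0.85 + 3 = 18.985 + 17.0 + 3 = 38.985 cmH2O.

39.0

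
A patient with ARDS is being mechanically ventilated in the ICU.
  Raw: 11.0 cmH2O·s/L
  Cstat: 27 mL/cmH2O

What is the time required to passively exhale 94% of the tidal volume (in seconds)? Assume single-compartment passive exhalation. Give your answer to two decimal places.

τ = R × C = 11.0 × 27 mL/cmH2O = 11.0 × 0.027 L/cmH2O = 0.297 s.
Exhaled fraction f = 1 − e^(−t/τ) → t = −τ·ln(1 − f) = −0.297·ln(0.06) = 0.8356 s.

0.84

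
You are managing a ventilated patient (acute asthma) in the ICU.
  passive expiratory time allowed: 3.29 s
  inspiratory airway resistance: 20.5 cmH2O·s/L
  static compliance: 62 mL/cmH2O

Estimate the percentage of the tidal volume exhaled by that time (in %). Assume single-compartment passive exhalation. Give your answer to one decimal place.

τ = R × C = 20.5 × 62 mL/cmH2O = 20.5 × 0.062 L/cmH2O = 1.271 s.
Passive exhalation: V(t)/V₀ = e^(−t/τ) = e^(−3.29/1.271) = 0.07513.
Fraction exhaled = 1 − 0.07513 = 0.9249 → 92.49%.

92.5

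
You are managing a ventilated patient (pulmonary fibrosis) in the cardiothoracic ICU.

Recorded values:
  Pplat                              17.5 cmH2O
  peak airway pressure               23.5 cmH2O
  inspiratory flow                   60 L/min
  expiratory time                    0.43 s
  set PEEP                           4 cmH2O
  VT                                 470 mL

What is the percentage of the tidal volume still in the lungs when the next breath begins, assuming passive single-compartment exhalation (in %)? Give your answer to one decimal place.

Flow: 60 L/min ÷ 60 = 1 L/s.
R = (PIP − Pplat)/V̇ = (23.5 − 17.5) / 1 = 6.0/1 = 6.0 cmH2O·s/L.
C = Vt/(Pplat − PEEP) = 470.0 / (17.5 − 4) = 470.0/13.5 = 34.815 mL/cmH2O.
τ = R × C = 6.0 × 0.03482 L/cmH2O = 0.2089 s.
Fraction remaining at end-expiration = e^(−Te/τ) = e^(−0.43/0.2089) = 0.1277 → 12.77%.

12.8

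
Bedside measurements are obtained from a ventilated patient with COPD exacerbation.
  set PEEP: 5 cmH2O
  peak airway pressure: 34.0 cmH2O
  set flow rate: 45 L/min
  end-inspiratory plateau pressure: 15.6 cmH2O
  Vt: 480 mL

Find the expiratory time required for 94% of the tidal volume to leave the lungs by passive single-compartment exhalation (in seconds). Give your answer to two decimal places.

3.13

Flow: 45 L/min ÷ 60 = 0.75 L/s.
R = (PIP − Pplat)/V̇ = (34.0 − 15.6) / 0.75 = 18.4/0.75 = 24.533 cmH2O·s/L.
C = Vt/(Pplat − PEEP) = 480.0 / (15.6 − 5) = 480.0/10.6 = 45.283 mL/cmH2O.
τ = R × C = 24.533 × 0.04528 L/cmH2O = 1.111 s.
t = −τ·ln(1 − 0.94) = −1.111·ln(0.06) = 3.126 s.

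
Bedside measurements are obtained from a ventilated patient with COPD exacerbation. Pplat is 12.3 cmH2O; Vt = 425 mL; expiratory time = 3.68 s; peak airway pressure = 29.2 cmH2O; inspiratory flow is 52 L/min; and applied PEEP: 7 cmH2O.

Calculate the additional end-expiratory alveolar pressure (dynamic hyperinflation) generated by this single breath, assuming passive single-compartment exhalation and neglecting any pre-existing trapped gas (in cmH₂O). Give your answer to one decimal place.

0.5

Flow: 52 L/min ÷ 60 = 0.8667 L/s.
R = (PIP − Pplat)/V̇ = (29.2 − 12.3) / 0.8667 = 16.9/0.8667 = 19.499 cmH2O·s/L.
C = Vt/(Pplat − PEEP) = 425.0 / (12.3 − 7) = 425.0/5.3 = 80.189 mL/cmH2O.
τ = R × C = 19.499 × 0.08019 L/cmH2O = 1.564 s.
Fraction remaining = e^(−Te/τ) = e^(−3.68/1.564) = 0.09509; trapped volume = 425.0 × 0.09509 = 40.413 mL.
Additional alveolar pressure from trapping ≈ V_trapped / C = 40.413 / 80.189 = 0.504 cmH2O.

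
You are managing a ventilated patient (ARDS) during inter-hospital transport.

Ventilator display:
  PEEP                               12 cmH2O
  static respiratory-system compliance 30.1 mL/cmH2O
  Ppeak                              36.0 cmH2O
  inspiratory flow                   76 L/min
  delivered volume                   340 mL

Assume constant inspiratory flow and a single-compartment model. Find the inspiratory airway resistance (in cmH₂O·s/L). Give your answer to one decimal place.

10.0

Flow: 76 L/min ÷ 60 = 1.2667 L/s.
Equation of motion (constant flow): PIP = Vt/C + R·V̇ + PEEP.
R·V̇ = PIP − Vt/C − PEEP = 36.0 − 340/30.1 − 12 = 36.0 − 11.296 − 12 = 12.704 cmH2O.
R = 12.704 / 1.2667 = 10.029 cmH2O·s/L.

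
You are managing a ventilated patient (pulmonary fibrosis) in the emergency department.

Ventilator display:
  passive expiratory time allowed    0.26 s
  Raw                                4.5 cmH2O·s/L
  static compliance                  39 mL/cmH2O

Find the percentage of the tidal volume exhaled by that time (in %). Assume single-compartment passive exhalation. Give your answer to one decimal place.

77.3

τ = R × C = 4.5 × 39 mL/cmH2O = 4.5 × 0.039 L/cmH2O = 0.1755 s.
Passive exhalation: V(t)/V₀ = e^(−t/τ) = e^(−0.26/0.1755) = 0.2273.
Fraction exhaled = 1 − 0.2273 = 0.7727 → 77.27%.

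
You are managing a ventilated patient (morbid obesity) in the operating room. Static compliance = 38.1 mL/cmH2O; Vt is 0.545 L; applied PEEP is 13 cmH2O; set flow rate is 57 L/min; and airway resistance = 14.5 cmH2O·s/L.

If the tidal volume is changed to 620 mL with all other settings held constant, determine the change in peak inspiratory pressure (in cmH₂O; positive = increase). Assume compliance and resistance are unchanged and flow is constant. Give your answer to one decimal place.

PIP = Vt/C + R·V̇ + PEEP (constant-flow equation of motion).
Only the elastic term changes: ΔPIP = ΔVt / C = (620 − 545) / 38.1 = 1.969 cmH2O.

2.0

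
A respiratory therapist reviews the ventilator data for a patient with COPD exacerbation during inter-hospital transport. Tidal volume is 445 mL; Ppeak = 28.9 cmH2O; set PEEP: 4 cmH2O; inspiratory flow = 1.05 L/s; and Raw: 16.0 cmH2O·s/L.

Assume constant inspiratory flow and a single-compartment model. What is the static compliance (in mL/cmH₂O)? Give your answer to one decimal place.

54.9

Equation of motion (constant flow): PIP = Vt/C + R·V̇ + PEEP.
Vt/C = PIP − R·V̇ − PEEP = 28.9 − 16.0×1.05 − 4 = 28.9 − 16.8 − 4 = 8.1 cmH2O.
C = Vt / 8.1 = 445 / 8.1 = 54.938 mL/cmH2O.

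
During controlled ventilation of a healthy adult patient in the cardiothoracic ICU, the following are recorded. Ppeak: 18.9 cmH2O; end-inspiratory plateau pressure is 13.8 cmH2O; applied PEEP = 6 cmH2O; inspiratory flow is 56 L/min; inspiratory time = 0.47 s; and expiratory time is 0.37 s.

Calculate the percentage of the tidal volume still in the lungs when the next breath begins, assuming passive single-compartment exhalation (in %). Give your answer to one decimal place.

30.0

Flow: 56 L/min ÷ 60 = 0.9333 L/s.
Vt = flow × Ti = 0.9333 L/s × 0.47 s × 1000 mL/L = 438.65 mL.
R = (PIP − Pplat)/V̇ = (18.9 − 13.8) / 0.9333 = 5.1/0.9333 = 5.464 cmH2O·s/L.
C = Vt/(Pplat − PEEP) = 438.65 / (13.8 − 6) = 438.65/7.8 = 56.237 mL/cmH2O.
τ = R × C = 5.464 × 0.05624 L/cmH2O = 0.3073 s.
Fraction remaining at end-expiration = e^(−Te/τ) = e^(−0.37/0.3073) = 0.3 → 30.0%.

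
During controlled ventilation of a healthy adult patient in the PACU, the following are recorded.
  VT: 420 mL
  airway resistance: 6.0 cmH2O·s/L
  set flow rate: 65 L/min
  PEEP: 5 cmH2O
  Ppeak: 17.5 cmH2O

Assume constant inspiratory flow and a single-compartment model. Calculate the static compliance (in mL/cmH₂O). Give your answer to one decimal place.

70.0

Flow: 65 L/min ÷ 60 = 1.0833 L/s.
Equation of motion (constant flow): PIP = Vt/C + R·V̇ + PEEP.
Vt/C = PIP − R·V̇ − PEEP = 17.5 − 6.0×1.0833 − 5 = 17.5 − 6.5 − 5 = 6.0 cmH2O.
C = Vt / 6.0 = 420 / 6.0 = 70.0 mL/cmH2O.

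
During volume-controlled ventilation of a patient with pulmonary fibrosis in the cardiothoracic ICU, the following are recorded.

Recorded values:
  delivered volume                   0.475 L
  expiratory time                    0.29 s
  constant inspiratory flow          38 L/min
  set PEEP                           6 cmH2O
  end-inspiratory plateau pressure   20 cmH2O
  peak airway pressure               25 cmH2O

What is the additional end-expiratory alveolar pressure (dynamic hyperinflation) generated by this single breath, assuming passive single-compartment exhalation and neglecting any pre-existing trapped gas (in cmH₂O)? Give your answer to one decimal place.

Flow: 38 L/min ÷ 60 = 0.6333 L/s.
R = (PIP − Pplat)/V̇ = (25 − 20) / 0.6333 = 5.0/0.6333 = 7.895 cmH2O·s/L.
C = Vt/(Pplat − PEEP) = 475.0 / (20 − 6) = 475.0/14.0 = 33.929 mL/cmH2O.
τ = R × C = 7.895 × 0.03393 L/cmH2O = 0.2679 s.
Fraction remaining = e^(−Te/τ) = e^(−0.29/0.2679) = 0.3387; trapped volume = 475.0 × 0.3387 = 160.88 mL.
Additional alveolar pressure from trapping ≈ V_trapped / C = 160.88 / 33.929 = 4.742 cmH2O.

4.7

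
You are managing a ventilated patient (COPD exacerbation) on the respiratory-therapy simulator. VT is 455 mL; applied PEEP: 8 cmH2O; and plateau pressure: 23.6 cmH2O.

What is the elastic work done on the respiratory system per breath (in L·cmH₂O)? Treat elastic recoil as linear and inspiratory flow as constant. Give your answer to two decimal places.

Elastic work ≈ ½ × (Pplat − PEEP) × Vt = 0.5 × (23.6 − 8) × 0.455 L = 0.5 × 15.6 × 0.455 = 3.549 L·cmH2O.

3.55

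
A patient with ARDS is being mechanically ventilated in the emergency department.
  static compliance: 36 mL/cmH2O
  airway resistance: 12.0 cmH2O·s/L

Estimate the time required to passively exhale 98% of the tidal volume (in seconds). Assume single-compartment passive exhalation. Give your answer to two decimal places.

1.69

τ = R × C = 12.0 × 36 mL/cmH2O = 12.0 × 0.036 L/cmH2O = 0.432 s.
Exhaled fraction f = 1 − e^(−t/τ) → t = −τ·ln(1 − f) = −0.432·ln(0.02) = 1.69 s.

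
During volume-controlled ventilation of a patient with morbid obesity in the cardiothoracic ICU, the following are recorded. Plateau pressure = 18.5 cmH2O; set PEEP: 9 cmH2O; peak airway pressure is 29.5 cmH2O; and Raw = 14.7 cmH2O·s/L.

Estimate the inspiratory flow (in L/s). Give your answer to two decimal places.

0.75

flow = (PIP − Pplat) / Raw = 11.0 / 14.7 = 0.7483 L/s.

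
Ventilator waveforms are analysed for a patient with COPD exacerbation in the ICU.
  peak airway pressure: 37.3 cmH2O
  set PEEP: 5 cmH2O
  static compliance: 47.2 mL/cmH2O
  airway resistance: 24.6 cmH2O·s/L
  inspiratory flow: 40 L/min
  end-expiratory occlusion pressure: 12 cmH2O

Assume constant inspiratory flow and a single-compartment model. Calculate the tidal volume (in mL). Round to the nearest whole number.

Flow: 40 L/min ÷ 60 = 0.6667 L/s.
Total PEEP = 12 cmH2O (set 5 + intrinsic 7); this is the baseline alveolar pressure.
Equation of motion (constant flow): PIP = Vt/C + R·V̇ + PEEP.
Vt/C = PIP − R·V̇ − PEEP = 37.3 − 16.401 − 12 = 8.899 cmH2O.
Vt = C × 8.899 = 47.2 × 8.899 = 420.03 mL.

420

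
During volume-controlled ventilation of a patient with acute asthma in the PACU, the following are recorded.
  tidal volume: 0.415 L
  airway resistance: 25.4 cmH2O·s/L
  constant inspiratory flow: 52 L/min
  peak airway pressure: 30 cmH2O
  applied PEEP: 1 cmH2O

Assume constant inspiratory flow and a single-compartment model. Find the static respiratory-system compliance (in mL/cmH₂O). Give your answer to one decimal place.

59.4

Flow: 52 L/min ÷ 60 = 0.8667 L/s.
Equation of motion (constant flow): PIP = Vt/C + R·V̇ + PEEP.
Vt/C = PIP − R·V̇ − PEEP = 30 − 25.4×0.8667 − 1 = 30 − 22.014 − 1 = 6.986 cmH2O.
C = Vt / 6.986 = 415 / 6.986 = 59.405 mL/cmH2O.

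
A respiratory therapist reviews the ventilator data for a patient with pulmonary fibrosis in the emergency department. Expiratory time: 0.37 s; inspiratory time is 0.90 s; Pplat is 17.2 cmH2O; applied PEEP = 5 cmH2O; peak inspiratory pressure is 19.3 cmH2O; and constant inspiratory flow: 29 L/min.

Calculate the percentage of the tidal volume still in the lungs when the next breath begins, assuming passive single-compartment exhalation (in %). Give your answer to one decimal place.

Flow: 29 L/min ÷ 60 = 0.4833 L/s.
Vt = flow × Ti = 0.4833 L/s × 0.90 s × 1000 mL/L = 434.97 mL.
R = (PIP − Pplat)/V̇ = (19.3 − 17.2) / 0.4833 = 2.1/0.4833 = 4.345 cmH2O·s/L.
C = Vt/(Pplat − PEEP) = 434.97 / (17.2 − 5) = 434.97/12.2 = 35.653 mL/cmH2O.
τ = R × C = 4.345 × 0.03565 L/cmH2O = 0.1549 s.
Fraction remaining at end-expiration = e^(−Te/τ) = e^(−0.37/0.1549) = 0.09175 → 9.175%.

9.2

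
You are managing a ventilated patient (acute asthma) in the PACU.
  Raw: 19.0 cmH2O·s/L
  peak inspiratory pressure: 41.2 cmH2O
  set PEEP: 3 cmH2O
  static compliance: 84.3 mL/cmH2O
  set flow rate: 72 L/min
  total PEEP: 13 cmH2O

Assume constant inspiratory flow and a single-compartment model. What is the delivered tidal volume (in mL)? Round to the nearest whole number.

Flow: 72 L/min ÷ 60 = 1.2 L/s.
Total PEEP = 13 cmH2O (set 3 + intrinsic 10); this is the baseline alveolar pressure.
Equation of motion (constant flow): PIP = Vt/C + R·V̇ + PEEP.
Vt/C = PIP − R·V̇ − PEEP = 41.2 − 22.8 − 13 = 5.4 cmH2O.
Vt = C × 5.4 = 84.3 × 5.4 = 455.22 mL.

455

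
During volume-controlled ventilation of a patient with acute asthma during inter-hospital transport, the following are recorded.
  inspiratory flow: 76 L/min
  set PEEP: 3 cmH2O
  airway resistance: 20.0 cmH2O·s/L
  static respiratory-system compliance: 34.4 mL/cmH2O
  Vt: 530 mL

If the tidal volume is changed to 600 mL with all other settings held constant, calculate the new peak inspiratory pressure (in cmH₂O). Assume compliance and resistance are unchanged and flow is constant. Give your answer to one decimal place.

Flow: 76 L/min ÷ 60 = 1.2667 L/s.
PIP = Vt/C + R·V̇ + PEEP (constant-flow equation of motion).
Only the elastic term changes: ΔPIP = ΔVt / C = (600 − 530) / 34.4 = 2.035 cmH2O.
Original PIP = 530/34.4 + 20.0×1.2667 + 3 = 43.741 cmH2O; new PIP = 43.741 + (2.035) = 45.776 cmH2O.

45.8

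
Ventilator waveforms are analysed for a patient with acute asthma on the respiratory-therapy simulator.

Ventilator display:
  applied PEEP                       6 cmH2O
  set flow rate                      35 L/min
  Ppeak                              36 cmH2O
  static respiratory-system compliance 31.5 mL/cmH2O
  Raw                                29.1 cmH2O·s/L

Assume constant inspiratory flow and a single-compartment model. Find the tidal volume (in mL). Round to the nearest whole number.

410

Flow: 35 L/min ÷ 60 = 0.5833 L/s.
Equation of motion (constant flow): PIP = Vt/C + R·V̇ + PEEP.
Vt/C = PIP − R·V̇ − PEEP = 36 − 16.974 − 6 = 13.026 cmH2O.
Vt = C × 13.026 = 31.5 × 13.026 = 410.32 mL.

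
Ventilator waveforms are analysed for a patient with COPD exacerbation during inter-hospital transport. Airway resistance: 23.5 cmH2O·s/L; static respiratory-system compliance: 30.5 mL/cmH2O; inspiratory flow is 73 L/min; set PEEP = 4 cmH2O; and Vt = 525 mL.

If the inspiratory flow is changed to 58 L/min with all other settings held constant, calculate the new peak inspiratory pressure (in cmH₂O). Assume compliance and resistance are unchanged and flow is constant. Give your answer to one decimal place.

Flow: 73 L/min ÷ 60 = 1.2167 L/s.
New flow: 58 L/min ÷ 60 = 0.9667 L/s.
PIP = Vt/C + R·V̇ + PEEP (constant-flow equation of motion).
Only the resistive term changes: ΔPIP = R × ΔV̇ = 23.5 × (0.9667 − 1.2167) = 23.5 × -0.25 = -5.875 cmH2O.
Original PIP = 525/30.5 + 23.5×1.2167 + 4 = 49.806 cmH2O; new PIP = 49.806 + (-5.875) = 43.931 cmH2O.

43.9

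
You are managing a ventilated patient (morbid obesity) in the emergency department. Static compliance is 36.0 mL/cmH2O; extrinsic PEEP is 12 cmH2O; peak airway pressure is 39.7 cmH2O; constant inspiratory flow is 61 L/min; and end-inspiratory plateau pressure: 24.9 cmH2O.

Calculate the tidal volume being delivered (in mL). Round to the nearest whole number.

Vt = Cstat × (Pplat − PEEP) = 36.0 × (24.9 − 12) = 36.0 × 12.9 = 464.4 mL.

464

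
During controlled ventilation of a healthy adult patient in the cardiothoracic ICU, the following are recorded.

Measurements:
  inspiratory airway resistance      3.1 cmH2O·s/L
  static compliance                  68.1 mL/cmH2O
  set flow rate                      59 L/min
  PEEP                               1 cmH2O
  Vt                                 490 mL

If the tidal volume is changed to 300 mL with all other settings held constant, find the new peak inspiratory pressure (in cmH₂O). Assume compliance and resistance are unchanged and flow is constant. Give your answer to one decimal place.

8.5

Flow: 59 L/min ÷ 60 = 0.9833 L/s.
PIP = Vt/C + R·V̇ + PEEP (constant-flow equation of motion).
Only the elastic term changes: ΔPIP = ΔVt / C = (300 − 490) / 68.1 = -2.79 cmH2O.
Original PIP = 490/68.1 + 3.1×0.9833 + 1 = 11.244 cmH2O; new PIP = 11.244 + (-2.79) = 8.454 cmH2O.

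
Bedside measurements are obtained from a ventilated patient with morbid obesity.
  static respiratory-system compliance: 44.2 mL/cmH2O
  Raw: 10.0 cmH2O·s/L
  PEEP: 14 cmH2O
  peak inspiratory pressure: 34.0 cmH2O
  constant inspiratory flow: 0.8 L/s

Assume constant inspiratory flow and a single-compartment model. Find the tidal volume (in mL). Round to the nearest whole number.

Equation of motion (constant flow): PIP = Vt/C + R·V̇ + PEEP.
Vt/C = PIP − R·V̇ − PEEP = 34.0 − 8.0 − 14 = 12.0 cmH2O.
Vt = C × 12.0 = 44.2 × 12.0 = 530.4 mL.

530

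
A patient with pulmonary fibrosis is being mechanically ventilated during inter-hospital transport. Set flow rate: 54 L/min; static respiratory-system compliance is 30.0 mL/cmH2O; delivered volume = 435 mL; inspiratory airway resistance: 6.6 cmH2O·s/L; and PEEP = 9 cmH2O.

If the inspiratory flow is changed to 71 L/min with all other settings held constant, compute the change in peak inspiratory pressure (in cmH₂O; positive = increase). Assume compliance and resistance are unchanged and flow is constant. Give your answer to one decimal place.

Flow: 54 L/min ÷ 60 = 0.9 L/s.
New flow: 71 L/min ÷ 60 = 1.1833 L/s.
PIP = Vt/C + R·V̇ + PEEP (constant-flow equation of motion).
Only the resistive term changes: ΔPIP = R × ΔV̇ = 6.6 × (1.1833 − 0.9) = 6.6 × 0.2833 = 1.87 cmH2O.

1.9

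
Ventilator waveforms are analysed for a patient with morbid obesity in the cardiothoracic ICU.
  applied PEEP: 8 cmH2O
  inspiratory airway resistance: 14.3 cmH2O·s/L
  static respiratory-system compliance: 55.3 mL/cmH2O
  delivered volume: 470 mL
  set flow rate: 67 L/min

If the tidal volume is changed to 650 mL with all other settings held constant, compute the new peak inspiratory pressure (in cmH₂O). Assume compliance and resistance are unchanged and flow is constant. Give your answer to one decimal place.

35.7

Flow: 67 L/min ÷ 60 = 1.1167 L/s.
PIP = Vt/C + R·V̇ + PEEP (constant-flow equation of motion).
Only the elastic term changes: ΔPIP = ΔVt / C = (650 − 470) / 55.3 = 3.255 cmH2O.
Original PIP = 470/55.3 + 14.3×1.1167 + 8 = 32.468 cmH2O; new PIP = 32.468 + (3.255) = 35.723 cmH2O.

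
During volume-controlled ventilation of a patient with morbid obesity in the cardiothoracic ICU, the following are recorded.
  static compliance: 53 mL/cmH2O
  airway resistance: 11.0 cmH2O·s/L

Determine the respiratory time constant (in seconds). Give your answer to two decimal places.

τ = R × C = 11.0 × 53 mL/cmH2O = 11.0 × 0.053 L/cmH2O = 0.583 s.

0.58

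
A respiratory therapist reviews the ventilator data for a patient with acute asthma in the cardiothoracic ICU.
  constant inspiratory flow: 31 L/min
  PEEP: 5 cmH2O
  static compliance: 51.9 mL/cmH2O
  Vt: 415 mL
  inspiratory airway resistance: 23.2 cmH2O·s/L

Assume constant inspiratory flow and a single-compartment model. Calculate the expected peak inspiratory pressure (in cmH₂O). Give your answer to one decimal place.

Flow: 31 L/min ÷ 60 = 0.5167 L/s.
Equation of motion (constant flow): PIP = Vt/C + R·V̇ + PEEP.
PIP = 415/51.9 + 23.2×0.5167 + 5 = 7.996 + 11.987 + 5 = 24.983 cmH2O.

25.0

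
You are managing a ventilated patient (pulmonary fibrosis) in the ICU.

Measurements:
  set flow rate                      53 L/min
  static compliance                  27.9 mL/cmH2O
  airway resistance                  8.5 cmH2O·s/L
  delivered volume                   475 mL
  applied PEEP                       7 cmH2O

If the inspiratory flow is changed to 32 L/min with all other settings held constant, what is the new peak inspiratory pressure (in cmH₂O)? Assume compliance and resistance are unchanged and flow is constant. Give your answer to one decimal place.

Flow: 53 L/min ÷ 60 = 0.8833 L/s.
New flow: 32 L/min ÷ 60 = 0.5333 L/s.
PIP = Vt/C + R·V̇ + PEEP (constant-flow equation of motion).
Only the resistive term changes: ΔPIP = R × ΔV̇ = 8.5 × (0.5333 − 0.8833) = 8.5 × -0.35 = -2.975 cmH2O.
Original PIP = 475/27.9 + 8.5×0.8833 + 7 = 31.533 cmH2O; new PIP = 31.533 + (-2.975) = 28.558 cmH2O.

28.6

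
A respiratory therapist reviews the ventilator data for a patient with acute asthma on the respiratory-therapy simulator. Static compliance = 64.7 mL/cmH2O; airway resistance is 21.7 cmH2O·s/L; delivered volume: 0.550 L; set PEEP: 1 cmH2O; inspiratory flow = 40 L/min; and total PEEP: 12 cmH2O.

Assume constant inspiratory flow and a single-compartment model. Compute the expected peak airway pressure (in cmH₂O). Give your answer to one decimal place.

Flow: 40 L/min ÷ 60 = 0.6667 L/s.
Total PEEP = 12 cmH2O (set 1 + intrinsic 11); this is the baseline alveolar pressure.
Equation of motion (constant flow): PIP = Vt/C + R·V̇ + PEEP.
PIP = 550/64.7 + 21.7×0.6667 + 12 = 8.501 + 14.467 + 12 = 34.968 cmH2O.

35.0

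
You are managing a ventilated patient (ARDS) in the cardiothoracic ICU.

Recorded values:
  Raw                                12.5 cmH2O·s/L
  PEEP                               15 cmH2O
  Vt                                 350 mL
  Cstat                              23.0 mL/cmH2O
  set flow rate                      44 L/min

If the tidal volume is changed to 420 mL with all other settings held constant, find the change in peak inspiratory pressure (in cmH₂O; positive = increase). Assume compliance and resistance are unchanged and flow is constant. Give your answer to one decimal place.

3.0

PIP = Vt/C + R·V̇ + PEEP (constant-flow equation of motion).
Only the elastic term changes: ΔPIP = ΔVt / C = (420 − 350) / 23.0 = 3.043 cmH2O.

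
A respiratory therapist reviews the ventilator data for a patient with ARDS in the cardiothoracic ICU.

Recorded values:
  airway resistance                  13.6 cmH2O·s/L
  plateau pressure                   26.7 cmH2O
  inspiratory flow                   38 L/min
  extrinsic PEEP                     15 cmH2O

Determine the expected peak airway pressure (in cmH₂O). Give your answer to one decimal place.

35.3

Flow: 38 L/min ÷ 60 = 0.6333 L/s.
PIP = Pplat + Raw × flow = 26.7 + 13.6 × 0.6333 = 26.7 + 8.613 = 35.313 cmH2O.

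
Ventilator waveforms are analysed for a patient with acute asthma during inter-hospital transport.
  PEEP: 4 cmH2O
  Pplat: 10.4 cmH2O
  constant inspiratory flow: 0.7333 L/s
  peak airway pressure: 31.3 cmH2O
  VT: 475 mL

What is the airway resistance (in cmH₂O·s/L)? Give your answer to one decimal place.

Raw = (PIP − Pplat) / flow = (31.3 − 10.4) / 0.7333 = 20.9 / 0.7333 = 28.501 cmH2O·s/L.

28.5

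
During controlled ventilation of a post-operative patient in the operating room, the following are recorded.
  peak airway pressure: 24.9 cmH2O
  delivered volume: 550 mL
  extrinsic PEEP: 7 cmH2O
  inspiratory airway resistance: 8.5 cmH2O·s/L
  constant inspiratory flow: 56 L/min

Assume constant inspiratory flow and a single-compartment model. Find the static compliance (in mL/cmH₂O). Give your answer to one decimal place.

55.2

Flow: 56 L/min ÷ 60 = 0.9333 L/s.
Equation of motion (constant flow): PIP = Vt/C + R·V̇ + PEEP.
Vt/C = PIP − R·V̇ − PEEP = 24.9 − 8.5×0.9333 − 7 = 24.9 − 7.933 − 7 = 9.967 cmH2O.
C = Vt / 9.967 = 550 / 9.967 = 55.182 mL/cmH2O.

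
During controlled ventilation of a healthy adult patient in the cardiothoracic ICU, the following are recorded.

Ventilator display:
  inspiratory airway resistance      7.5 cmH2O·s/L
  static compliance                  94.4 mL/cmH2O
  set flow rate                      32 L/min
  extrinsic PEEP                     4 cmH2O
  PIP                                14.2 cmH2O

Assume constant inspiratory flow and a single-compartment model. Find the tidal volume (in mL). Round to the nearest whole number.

Flow: 32 L/min ÷ 60 = 0.5333 L/s.
Equation of motion (constant flow): PIP = Vt/C + R·V̇ + PEEP.
Vt/C = PIP − R·V̇ − PEEP = 14.2 − 4.0 − 4 = 6.2 cmH2O.
Vt = C × 6.2 = 94.4 × 6.2 = 585.28 mL.

585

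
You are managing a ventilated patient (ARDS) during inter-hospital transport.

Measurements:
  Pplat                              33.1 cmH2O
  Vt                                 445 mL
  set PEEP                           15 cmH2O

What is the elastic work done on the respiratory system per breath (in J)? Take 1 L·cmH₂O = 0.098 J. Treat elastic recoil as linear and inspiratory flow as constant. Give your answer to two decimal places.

Elastic work ≈ ½ × (Pplat − PEEP) × Vt = 0.5 × (33.1 − 15) × 0.445 L = 0.5 × 18.1 × 0.445 = 4.027 L·cmH2O.
× 0.098 J/(L·cmH2O) → 0.3946 J.

0.39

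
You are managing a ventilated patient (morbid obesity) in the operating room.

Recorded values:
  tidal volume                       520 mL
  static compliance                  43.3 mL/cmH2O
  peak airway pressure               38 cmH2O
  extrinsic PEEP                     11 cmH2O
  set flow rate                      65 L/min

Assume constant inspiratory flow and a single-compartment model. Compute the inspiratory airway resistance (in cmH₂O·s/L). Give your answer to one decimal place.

Flow: 65 L/min ÷ 60 = 1.0833 L/s.
Equation of motion (constant flow): PIP = Vt/C + R·V̇ + PEEP.
R·V̇ = PIP − Vt/C − PEEP = 38 − 520/43.3 − 11 = 38 − 12.009 − 11 = 14.991 cmH2O.
R = 14.991 / 1.0833 = 13.838 cmH2O·s/L.

13.8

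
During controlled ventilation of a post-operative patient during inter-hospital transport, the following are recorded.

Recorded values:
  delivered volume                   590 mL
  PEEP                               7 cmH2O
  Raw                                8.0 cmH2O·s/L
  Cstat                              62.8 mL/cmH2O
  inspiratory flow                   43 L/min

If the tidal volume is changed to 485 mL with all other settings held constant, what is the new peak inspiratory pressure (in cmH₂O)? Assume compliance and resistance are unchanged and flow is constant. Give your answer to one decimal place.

20.5

Flow: 43 L/min ÷ 60 = 0.7167 L/s.
PIP = Vt/C + R·V̇ + PEEP (constant-flow equation of motion).
Only the elastic term changes: ΔPIP = ΔVt / C = (485 − 590) / 62.8 = -1.672 cmH2O.
Original PIP = 590/62.8 + 8.0×0.7167 + 7 = 22.129 cmH2O; new PIP = 22.129 + (-1.672) = 20.457 cmH2O.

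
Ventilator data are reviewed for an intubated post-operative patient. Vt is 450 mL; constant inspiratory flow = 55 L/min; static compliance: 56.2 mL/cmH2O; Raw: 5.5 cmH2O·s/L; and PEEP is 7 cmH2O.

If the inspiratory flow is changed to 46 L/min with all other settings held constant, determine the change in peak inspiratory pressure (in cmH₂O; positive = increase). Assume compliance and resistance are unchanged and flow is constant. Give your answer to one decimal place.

-0.8

Flow: 55 L/min ÷ 60 = 0.9167 L/s.
New flow: 46 L/min ÷ 60 = 0.7667 L/s.
PIP = Vt/C + R·V̇ + PEEP (constant-flow equation of motion).
Only the resistive term changes: ΔPIP = R × ΔV̇ = 5.5 × (0.7667 − 0.9167) = 5.5 × -0.15 = -0.825 cmH2O.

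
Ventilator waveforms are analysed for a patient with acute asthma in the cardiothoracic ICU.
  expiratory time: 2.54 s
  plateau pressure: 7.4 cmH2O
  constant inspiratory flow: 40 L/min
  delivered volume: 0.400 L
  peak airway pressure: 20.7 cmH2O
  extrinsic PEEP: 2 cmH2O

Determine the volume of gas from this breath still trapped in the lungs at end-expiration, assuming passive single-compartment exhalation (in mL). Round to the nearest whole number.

72

Flow: 40 L/min ÷ 60 = 0.6667 L/s.
R = (PIP − Pplat)/V̇ = (20.7 − 7.4) / 0.6667 = 13.3/0.6667 = 19.949 cmH2O·s/L.
C = Vt/(Pplat − PEEP) = 400.0 / (7.4 − 2) = 400.0/5.4 = 74.074 mL/cmH2O.
τ = R × C = 19.949 × 0.07407 L/cmH2O = 1.478 s.
Fraction remaining = e^(−Te/τ) = e^(−2.54/1.478) = 0.1793.
Trapped volume = 400.0 × 0.1793 = 71.72 mL.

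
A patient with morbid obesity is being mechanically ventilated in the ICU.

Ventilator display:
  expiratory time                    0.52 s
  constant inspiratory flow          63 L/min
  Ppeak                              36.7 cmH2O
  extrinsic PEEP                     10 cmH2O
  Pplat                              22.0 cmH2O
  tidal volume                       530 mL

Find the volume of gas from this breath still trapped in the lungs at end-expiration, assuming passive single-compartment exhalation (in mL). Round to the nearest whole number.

Flow: 63 L/min ÷ 60 = 1.05 L/s.
R = (PIP − Pplat)/V̇ = (36.7 − 22.0) / 1.05 = 14.7/1.05 = 14.0 cmH2O·s/L.
C = Vt/(Pplat − PEEP) = 530.0 / (22.0 − 10) = 530.0/12.0 = 44.167 mL/cmH2O.
τ = R × C = 14.0 × 0.04417 L/cmH2O = 0.6184 s.
Fraction remaining = e^(−Te/τ) = e^(−0.52/0.6184) = 0.4313.
Trapped volume = 530.0 × 0.4313 = 228.59 mL.

229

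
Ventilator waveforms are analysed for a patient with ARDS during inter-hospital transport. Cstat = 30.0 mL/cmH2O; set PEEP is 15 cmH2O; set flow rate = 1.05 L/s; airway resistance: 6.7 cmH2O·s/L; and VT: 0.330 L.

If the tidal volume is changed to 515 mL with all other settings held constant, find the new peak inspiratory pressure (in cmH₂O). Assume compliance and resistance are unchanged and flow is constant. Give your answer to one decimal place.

PIP = Vt/C + R·V̇ + PEEP (constant-flow equation of motion).
Only the elastic term changes: ΔPIP = ΔVt / C = (515 − 330) / 30.0 = 6.167 cmH2O.
Original PIP = 330/30.0 + 6.7×1.05 + 15 = 33.035 cmH2O; new PIP = 33.035 + (6.167) = 39.202 cmH2O.

39.2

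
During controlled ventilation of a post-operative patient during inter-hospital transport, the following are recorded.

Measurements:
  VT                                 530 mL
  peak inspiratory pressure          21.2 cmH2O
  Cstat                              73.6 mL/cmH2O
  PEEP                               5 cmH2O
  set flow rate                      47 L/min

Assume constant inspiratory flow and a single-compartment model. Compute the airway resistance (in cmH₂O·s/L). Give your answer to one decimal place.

11.5

Flow: 47 L/min ÷ 60 = 0.7833 L/s.
Equation of motion (constant flow): PIP = Vt/C + R·V̇ + PEEP.
R·V̇ = PIP − Vt/C − PEEP = 21.2 − 530/73.6 − 5 = 21.2 − 7.201 − 5 = 8.999 cmH2O.
R = 8.999 / 0.7833 = 11.489 cmH2O·s/L.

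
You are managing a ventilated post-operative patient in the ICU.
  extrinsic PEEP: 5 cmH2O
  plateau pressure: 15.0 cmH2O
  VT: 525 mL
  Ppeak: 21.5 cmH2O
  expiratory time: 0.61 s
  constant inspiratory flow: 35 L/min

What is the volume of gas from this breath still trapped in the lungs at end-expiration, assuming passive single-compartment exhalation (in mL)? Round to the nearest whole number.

185

Flow: 35 L/min ÷ 60 = 0.5833 L/s.
R = (PIP − Pplat)/V̇ = (21.5 − 15.0) / 0.5833 = 6.5/0.5833 = 11.143 cmH2O·s/L.
C = Vt/(Pplat − PEEP) = 525.0 / (15.0 − 5) = 525.0/10.0 = 52.5 mL/cmH2O.
τ = R × C = 11.143 × 0.0525 L/cmH2O = 0.585 s.
Fraction remaining = e^(−Te/τ) = e^(−0.61/0.585) = 0.3525.
Trapped volume = 525.0 × 0.3525 = 185.06 mL.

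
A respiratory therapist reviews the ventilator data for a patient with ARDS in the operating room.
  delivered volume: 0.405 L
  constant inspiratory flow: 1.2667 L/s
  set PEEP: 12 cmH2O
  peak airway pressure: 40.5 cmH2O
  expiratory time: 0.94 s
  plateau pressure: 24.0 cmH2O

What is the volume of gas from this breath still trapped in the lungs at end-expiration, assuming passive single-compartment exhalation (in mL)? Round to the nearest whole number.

48

R = (PIP − Pplat)/V̇ = (40.5 − 24.0) / 1.2667 = 16.5/1.2667 = 13.026 cmH2O·s/L.
C = Vt/(Pplat − PEEP) = 405.0 / (24.0 − 12) = 405.0/12.0 = 33.75 mL/cmH2O.
τ = R × C = 13.026 × 0.03375 L/cmH2O = 0.4396 s.
Fraction remaining = e^(−Te/τ) = e^(−0.94/0.4396) = 0.1179.
Trapped volume = 405.0 × 0.1179 = 47.75 mL.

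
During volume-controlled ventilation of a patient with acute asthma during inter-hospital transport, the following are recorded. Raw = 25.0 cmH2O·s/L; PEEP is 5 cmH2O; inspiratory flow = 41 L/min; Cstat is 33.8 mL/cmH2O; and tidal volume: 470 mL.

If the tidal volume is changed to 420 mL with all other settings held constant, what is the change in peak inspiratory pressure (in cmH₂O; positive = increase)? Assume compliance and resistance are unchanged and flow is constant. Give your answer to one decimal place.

-1.5

PIP = Vt/C + R·V̇ + PEEP (constant-flow equation of motion).
Only the elastic term changes: ΔPIP = ΔVt / C = (420 − 470) / 33.8 = -1.479 cmH2O.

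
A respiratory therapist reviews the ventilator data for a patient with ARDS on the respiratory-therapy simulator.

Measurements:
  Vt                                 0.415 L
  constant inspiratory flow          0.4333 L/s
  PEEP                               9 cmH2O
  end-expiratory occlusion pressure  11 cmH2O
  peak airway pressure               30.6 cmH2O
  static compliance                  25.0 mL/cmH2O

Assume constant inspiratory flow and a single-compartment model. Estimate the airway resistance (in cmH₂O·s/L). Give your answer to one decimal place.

Total PEEP = 11 cmH2O (set 9 + intrinsic 2); this is the baseline alveolar pressure.
Equation of motion (constant flow): PIP = Vt/C + R·V̇ + PEEP.
R·V̇ = PIP − Vt/C − PEEP = 30.6 − 415/25.0 − 11 = 30.6 − 16.6 − 11 = 3.0 cmH2O.
R = 3.0 / 0.4333 = 6.924 cmH2O·s/L.

6.9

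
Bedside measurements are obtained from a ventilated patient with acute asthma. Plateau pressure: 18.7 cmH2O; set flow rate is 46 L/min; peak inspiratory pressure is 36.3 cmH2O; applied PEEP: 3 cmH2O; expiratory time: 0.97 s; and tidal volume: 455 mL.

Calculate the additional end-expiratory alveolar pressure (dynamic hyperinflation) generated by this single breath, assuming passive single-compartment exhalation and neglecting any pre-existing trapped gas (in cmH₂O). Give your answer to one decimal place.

3.7

Flow: 46 L/min ÷ 60 = 0.7667 L/s.
R = (PIP − Pplat)/V̇ = (36.3 − 18.7) / 0.7667 = 17.6/0.7667 = 22.956 cmH2O·s/L.
C = Vt/(Pplat − PEEP) = 455.0 / (18.7 − 3) = 455.0/15.7 = 28.981 mL/cmH2O.
τ = R × C = 22.956 × 0.02898 L/cmH2O = 0.6653 s.
Fraction remaining = e^(−Te/τ) = e^(−0.97/0.6653) = 0.2327; trapped volume = 455.0 × 0.2327 = 105.88 mL.
Additional alveolar pressure from trapping ≈ V_trapped / C = 105.88 / 28.981 = 3.653 cmH2O.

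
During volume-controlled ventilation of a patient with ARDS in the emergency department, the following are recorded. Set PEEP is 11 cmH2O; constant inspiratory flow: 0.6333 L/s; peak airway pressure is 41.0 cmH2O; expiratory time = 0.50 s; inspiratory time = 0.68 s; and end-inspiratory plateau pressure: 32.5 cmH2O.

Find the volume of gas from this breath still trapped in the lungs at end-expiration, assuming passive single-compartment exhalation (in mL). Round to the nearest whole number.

Vt = flow × Ti = 0.6333 L/s × 0.68 s × 1000 mL/L = 430.64 mL.
R = (PIP − Pplat)/V̇ = (41.0 − 32.5) / 0.6333 = 8.5/0.6333 = 13.422 cmH2O·s/L.
C = Vt/(Pplat − PEEP) = 430.64 / (32.5 − 11) = 430.64/21.5 = 20.03 mL/cmH2O.
τ = R × C = 13.422 × 0.02003 L/cmH2O = 0.2688 s.
Fraction remaining = e^(−Te/τ) = e^(−0.50/0.2688) = 0.1557.
Trapped volume = 430.64 × 0.1557 = 67.051 mL.

67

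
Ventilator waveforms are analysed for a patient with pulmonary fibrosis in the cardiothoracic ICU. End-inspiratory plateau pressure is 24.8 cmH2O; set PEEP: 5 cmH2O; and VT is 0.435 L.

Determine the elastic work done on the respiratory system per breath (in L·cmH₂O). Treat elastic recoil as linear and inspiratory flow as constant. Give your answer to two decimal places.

Elastic work ≈ ½ × (Pplat − PEEP) × Vt = 0.5 × (24.8 − 5) × 0.435 L = 0.5 × 19.8 × 0.435 = 4.307 L·cmH2O.

4.31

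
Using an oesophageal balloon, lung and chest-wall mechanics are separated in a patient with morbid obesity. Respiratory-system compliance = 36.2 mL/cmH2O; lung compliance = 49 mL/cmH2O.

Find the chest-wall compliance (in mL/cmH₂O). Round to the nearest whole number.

139

1/Ccw = 1/Crs − 1/CL.
1/Ccw = 1/36.2 − 1/49 = 0.007216.
Ccw = 138.58 mL/cmH2O.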